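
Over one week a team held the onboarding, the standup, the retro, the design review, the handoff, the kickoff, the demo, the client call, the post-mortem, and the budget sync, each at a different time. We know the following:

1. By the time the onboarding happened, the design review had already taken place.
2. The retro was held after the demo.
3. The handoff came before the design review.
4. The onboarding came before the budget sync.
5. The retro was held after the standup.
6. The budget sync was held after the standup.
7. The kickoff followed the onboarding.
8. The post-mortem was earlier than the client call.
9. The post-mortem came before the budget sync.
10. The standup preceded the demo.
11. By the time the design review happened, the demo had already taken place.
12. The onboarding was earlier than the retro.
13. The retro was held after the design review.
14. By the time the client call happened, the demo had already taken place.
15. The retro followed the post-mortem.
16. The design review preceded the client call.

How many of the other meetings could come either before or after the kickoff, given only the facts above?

Forced before the kickoff: the demo, the design review, the handoff, the onboarding, and the standup.
That leaves the budget sync, the client call, the post-mortem, and the retro with no forced order relative to the kickoff — 4.

4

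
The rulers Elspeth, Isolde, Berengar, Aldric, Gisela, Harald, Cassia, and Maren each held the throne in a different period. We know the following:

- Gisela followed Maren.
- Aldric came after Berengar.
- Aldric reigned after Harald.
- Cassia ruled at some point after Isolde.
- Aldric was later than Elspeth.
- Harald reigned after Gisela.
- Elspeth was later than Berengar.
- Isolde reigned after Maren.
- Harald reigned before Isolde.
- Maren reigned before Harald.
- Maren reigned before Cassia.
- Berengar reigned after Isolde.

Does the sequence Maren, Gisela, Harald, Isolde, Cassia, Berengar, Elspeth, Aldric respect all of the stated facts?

Check each stated constraint against the proposed order — e.g. Maren is ahead of Cassia; Harald is ahead of Aldric. Every pair is in the required order; nothing is violated.

yes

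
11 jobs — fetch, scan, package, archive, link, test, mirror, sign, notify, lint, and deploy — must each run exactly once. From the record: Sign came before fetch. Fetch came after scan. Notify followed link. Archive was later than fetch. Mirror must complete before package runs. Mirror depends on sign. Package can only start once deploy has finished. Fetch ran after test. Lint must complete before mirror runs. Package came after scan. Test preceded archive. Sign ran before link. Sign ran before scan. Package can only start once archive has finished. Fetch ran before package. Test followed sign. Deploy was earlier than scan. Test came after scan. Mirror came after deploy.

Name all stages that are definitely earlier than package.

archive, deploy, fetch, lint, mirror, scan, sign, test

Directly stated before package: archive, deploy, fetch, mirror, and scan.
Lint reaches package via lint → mirror → package.
Sign reaches package via sign → scan → package.
Test reaches package via test → fetch → package.
No chain forces link (or any of the others) ahead of package.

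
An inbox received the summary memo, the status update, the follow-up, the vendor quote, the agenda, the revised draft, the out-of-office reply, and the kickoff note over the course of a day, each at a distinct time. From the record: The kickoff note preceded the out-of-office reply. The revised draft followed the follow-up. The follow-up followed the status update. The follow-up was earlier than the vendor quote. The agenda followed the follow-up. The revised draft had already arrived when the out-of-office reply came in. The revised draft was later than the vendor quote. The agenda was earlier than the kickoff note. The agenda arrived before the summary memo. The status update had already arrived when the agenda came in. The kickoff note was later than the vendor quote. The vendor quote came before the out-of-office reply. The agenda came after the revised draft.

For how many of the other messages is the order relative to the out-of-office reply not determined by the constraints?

Forced before the out-of-office reply: the agenda, the follow-up, the kickoff note, the revised draft, the status update, and the vendor quote.
That leaves the summary memo with no forced order relative to the out-of-office reply — 1.

1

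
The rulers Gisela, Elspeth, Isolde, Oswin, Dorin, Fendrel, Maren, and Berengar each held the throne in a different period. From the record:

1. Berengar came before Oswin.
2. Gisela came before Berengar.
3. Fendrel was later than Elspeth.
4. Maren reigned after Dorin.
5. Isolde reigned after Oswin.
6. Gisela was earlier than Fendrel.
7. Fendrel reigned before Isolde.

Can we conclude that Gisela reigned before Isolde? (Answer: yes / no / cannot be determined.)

yes

Chain the constraints: Gisela → Fendrel → Isolde. Each link is directly stated, so Gisela comes before Isolde.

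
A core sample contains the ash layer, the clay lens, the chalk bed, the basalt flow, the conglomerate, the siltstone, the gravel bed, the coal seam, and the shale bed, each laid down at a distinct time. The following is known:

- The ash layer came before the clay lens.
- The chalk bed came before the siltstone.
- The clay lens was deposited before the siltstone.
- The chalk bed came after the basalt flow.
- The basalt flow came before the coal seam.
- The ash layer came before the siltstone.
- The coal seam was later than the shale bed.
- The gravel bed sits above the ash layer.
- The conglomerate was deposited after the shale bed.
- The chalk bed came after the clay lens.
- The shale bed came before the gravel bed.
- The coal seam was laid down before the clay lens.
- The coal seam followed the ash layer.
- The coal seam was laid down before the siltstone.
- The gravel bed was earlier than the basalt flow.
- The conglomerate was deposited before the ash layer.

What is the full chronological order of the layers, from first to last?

the shale bed, the conglomerate, the ash layer, the gravel bed, the basalt flow, the coal seam, the clay lens, the chalk bed, the siltstone

The constraints fix every adjacent pair, so only one ordering works:
the shale bed → the conglomerate → the ash layer → the gravel bed → the basalt flow → the coal seam → the clay lens → the chalk bed → the siltstone.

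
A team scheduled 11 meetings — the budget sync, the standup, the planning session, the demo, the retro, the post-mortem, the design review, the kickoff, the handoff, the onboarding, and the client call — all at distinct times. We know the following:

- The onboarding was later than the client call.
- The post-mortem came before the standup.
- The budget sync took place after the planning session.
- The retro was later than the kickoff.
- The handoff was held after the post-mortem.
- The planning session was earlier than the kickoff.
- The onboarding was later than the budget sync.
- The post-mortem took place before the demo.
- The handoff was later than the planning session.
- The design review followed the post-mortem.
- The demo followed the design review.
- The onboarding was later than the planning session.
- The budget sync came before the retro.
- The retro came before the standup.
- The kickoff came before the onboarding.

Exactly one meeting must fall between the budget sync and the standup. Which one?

the retro

Tracing the constraints gives the budget sync → the retro → the standup, so the retro sits after the budget sync and before the standup.
No other meeting is forced both after the budget sync and before the standup.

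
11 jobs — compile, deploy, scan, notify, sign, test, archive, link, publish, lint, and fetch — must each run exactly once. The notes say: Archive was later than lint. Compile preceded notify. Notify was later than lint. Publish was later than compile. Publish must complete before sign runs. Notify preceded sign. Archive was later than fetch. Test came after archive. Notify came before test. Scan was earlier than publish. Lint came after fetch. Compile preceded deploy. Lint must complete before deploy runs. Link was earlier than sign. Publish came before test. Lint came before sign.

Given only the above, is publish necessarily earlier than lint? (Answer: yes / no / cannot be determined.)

No chain of stated constraints runs from publish to lint, and none runs from lint to publish either.
So the relative order of publish and lint is not fixed by the given facts.

cannot be determined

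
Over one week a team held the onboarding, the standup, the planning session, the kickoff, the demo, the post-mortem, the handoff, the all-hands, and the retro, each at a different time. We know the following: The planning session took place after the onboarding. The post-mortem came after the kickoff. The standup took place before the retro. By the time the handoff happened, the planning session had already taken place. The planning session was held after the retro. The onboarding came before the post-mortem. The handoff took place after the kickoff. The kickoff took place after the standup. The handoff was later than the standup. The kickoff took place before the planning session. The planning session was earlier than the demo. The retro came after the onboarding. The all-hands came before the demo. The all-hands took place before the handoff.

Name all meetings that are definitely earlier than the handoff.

the all-hands, the kickoff, the onboarding, the planning session, the retro, the standup

Directly stated before the handoff: the all-hands, the kickoff, the planning session, and the standup.
The onboarding reaches the handoff via the onboarding → the planning session → the handoff.
The retro reaches the handoff via the retro → the planning session → the handoff.
No chain forces the post-mortem (or any of the others) ahead of the handoff.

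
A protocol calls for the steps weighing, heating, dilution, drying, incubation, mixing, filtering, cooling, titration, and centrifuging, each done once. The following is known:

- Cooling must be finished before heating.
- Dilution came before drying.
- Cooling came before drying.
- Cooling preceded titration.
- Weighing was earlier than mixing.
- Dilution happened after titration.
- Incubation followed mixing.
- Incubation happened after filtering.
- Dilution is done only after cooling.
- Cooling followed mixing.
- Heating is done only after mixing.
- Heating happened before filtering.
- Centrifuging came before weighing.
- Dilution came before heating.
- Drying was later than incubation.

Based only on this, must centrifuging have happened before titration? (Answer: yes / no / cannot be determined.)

yes

Chain the constraints: centrifuging → weighing → mixing → cooling → titration. Each link is directly stated, so centrifuging comes before titration.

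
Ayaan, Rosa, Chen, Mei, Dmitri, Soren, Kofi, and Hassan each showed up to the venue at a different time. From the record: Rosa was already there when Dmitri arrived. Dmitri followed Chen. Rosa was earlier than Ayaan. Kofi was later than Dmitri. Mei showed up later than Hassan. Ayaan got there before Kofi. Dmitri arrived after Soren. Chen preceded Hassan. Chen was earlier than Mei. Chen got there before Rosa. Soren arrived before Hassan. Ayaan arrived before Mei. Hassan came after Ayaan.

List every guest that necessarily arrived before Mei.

Ayaan, Chen, Hassan, Rosa, Soren

Directly stated before Mei: Ayaan, Chen, and Hassan.
Rosa reaches Mei via Rosa → Ayaan → Mei.
Soren reaches Mei via Soren → Hassan → Mei.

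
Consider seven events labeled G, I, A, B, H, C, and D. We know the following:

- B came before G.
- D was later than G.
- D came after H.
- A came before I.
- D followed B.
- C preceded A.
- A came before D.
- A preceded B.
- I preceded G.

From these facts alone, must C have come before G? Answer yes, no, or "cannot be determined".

Chain the constraints: C → A → B → G. Each link is directly stated, so C comes before G.

yes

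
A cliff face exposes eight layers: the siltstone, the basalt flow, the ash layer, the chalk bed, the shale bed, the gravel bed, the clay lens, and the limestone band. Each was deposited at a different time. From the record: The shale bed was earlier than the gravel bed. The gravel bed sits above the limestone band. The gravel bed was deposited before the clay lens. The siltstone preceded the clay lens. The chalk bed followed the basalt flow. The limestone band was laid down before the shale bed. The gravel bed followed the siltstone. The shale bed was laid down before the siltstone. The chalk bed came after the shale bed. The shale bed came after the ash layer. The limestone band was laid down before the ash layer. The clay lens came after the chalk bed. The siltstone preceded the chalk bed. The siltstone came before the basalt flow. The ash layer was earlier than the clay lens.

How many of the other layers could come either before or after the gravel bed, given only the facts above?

2

Forced before the gravel bed: the ash layer, the limestone band, the shale bed, and the siltstone; forced after the gravel bed: the clay lens.
That leaves the basalt flow and the chalk bed with no forced order relative to the gravel bed — 2.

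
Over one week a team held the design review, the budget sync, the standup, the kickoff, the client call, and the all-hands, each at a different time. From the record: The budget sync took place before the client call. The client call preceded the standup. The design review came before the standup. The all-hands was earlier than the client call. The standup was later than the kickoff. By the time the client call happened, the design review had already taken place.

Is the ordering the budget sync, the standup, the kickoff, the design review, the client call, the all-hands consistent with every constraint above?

The constraints require the client call before the standup, but in the proposed sequence the standup appears ahead of the client call. That one violation is enough.

no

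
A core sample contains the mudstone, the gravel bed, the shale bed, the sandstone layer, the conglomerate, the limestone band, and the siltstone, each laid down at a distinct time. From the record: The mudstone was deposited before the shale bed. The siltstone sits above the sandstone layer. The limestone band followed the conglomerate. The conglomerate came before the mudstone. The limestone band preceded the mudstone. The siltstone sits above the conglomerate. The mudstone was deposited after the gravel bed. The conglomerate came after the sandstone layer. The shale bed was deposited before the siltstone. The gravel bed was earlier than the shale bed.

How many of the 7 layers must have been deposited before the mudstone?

Directly stated before the mudstone: the conglomerate, the gravel bed, and the limestone band.
The sandstone layer reaches the mudstone via the sandstone layer → the conglomerate → the mudstone.
That's the conglomerate, the gravel bed, the limestone band, and the sandstone layer — 4 in all.

4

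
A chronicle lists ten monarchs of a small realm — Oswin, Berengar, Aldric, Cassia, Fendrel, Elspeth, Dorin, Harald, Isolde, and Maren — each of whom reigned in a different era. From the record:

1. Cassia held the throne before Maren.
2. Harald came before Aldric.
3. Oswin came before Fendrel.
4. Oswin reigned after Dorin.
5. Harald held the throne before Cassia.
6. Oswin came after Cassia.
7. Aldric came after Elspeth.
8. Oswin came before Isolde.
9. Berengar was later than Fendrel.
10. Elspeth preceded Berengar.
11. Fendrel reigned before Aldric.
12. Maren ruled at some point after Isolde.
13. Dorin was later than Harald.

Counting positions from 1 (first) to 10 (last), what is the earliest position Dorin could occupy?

Harald must come before Dorin — 1 forced predecessor.
Nothing else is forced ahead of Dorin, so their earliest slot is position 1 + 1 = 2.

2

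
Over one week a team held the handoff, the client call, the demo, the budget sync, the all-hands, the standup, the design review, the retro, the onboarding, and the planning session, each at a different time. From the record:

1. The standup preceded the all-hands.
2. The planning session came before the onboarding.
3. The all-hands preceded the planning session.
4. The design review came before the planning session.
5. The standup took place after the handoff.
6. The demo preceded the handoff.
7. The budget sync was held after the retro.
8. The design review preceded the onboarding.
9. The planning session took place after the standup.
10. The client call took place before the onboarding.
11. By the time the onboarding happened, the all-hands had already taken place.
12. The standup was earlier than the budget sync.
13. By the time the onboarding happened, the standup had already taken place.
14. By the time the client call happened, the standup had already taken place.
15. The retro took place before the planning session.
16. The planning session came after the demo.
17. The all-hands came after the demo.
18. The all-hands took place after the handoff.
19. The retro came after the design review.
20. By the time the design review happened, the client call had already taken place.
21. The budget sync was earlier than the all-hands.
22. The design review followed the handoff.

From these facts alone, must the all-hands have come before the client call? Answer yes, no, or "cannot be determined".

no

Tracing the constraints gives the client call → the design review → the retro → the budget sync → the all-hands, so the client call must come before the all-hands.
That means the all-hands cannot be before the client call.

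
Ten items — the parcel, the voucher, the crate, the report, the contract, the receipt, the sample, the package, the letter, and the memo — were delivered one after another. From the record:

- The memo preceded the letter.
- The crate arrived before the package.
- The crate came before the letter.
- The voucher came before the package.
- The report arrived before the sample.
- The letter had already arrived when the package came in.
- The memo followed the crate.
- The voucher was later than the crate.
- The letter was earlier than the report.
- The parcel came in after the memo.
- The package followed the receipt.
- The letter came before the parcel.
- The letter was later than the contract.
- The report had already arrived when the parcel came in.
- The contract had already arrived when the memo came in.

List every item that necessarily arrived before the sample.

Directly stated before the sample: the report.
The contract reaches the sample via the contract → the letter → the report → the sample.
The crate reaches the sample via the crate → the letter → the report → the sample.
The letter reaches the sample via the letter → the report → the sample.
Likewise the memo reaches the sample by chaining the stated constraints.
No chain forces the parcel (or any of the others) ahead of the sample.

the contract, the crate, the letter, the memo, the report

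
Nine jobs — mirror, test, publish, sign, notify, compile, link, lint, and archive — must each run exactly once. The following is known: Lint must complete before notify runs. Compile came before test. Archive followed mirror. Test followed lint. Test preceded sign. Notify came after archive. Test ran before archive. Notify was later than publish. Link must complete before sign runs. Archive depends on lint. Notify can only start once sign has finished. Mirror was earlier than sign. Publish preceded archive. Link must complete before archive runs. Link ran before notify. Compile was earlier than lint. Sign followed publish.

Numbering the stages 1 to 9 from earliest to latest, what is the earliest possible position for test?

3

Compile and lint must both come before test — 2 forced predecessors.
Nothing else is forced ahead of test, so its earliest slot is position 2 + 1 = 3.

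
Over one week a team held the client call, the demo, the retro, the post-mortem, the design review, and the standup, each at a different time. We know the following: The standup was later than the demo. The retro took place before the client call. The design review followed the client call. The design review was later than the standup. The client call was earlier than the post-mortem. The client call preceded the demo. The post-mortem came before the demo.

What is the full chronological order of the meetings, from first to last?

the retro, the client call, the post-mortem, the demo, the standup, the design review

The constraints fix every adjacent pair, so only one ordering works:
the retro → the client call → the post-mortem → the demo → the standup → the design review.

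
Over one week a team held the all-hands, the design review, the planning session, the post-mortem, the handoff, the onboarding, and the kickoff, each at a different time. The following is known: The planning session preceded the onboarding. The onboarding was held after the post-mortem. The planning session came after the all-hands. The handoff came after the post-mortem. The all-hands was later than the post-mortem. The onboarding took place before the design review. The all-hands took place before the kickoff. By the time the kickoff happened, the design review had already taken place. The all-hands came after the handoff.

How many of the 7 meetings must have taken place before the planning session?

Directly stated before the planning session: the all-hands.
The handoff reaches the planning session via the handoff → the all-hands → the planning session.
The post-mortem reaches the planning session via the post-mortem → the all-hands → the planning session.
That's the all-hands, the handoff, and the post-mortem — 3 in all.

3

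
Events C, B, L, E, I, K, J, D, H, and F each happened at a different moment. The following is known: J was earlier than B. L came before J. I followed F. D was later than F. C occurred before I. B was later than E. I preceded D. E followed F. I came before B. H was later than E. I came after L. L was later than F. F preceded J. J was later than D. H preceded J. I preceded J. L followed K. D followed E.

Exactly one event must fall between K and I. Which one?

L

Tracing the constraints gives K → L → I, so L sits after K and before I.
No other event is forced both after K and before I.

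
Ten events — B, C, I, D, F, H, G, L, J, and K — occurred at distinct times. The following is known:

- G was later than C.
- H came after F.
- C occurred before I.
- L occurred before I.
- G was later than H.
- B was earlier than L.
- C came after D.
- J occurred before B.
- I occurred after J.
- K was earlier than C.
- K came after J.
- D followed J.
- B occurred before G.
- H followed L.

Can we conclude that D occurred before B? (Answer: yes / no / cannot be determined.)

No chain of stated constraints runs from D to B, and none runs from B to D either.
So the relative order of D and B is not fixed by the given facts.

cannot be determined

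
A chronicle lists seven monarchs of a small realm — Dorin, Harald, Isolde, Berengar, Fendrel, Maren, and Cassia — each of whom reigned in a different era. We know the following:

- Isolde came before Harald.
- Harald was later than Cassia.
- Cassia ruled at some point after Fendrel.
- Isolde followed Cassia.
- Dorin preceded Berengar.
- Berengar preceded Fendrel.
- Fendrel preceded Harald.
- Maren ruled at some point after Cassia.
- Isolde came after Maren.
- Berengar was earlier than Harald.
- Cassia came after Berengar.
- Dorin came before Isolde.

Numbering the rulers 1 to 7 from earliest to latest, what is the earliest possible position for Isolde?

6

Berengar, Cassia, Dorin, Fendrel, and Maren must all come before Isolde — 5 forced predecessors.
Nothing else is forced ahead of Isolde, so their earliest slot is position 5 + 1 = 6.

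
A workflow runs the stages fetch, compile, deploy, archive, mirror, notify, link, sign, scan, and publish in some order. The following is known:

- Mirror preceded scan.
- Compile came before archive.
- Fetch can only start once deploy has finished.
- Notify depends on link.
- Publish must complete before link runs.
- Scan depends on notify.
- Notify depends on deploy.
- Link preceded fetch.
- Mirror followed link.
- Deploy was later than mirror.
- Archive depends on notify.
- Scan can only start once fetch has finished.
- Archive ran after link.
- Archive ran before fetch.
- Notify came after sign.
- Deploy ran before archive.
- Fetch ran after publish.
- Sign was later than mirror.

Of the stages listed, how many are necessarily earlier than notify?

5

Directly stated before notify: deploy, link, and sign.
Mirror reaches notify via mirror → deploy → notify.
Publish reaches notify via publish → link → notify.
No chain forces fetch (or any of the others) ahead of notify.
That's deploy, link, mirror, publish, and sign — 5 in all.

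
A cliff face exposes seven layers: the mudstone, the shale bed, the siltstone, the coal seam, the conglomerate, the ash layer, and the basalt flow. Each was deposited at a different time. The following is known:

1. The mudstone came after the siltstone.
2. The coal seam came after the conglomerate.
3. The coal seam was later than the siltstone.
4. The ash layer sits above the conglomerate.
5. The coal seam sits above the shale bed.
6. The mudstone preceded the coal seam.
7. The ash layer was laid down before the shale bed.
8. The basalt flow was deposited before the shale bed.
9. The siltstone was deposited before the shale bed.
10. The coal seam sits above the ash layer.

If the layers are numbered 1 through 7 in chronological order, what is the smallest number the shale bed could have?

The ash layer, the basalt flow, the conglomerate, and the siltstone must all come before the shale bed — 4 forced predecessors.
Nothing else is forced ahead of the shale bed, so its earliest slot is position 4 + 1 = 5.

5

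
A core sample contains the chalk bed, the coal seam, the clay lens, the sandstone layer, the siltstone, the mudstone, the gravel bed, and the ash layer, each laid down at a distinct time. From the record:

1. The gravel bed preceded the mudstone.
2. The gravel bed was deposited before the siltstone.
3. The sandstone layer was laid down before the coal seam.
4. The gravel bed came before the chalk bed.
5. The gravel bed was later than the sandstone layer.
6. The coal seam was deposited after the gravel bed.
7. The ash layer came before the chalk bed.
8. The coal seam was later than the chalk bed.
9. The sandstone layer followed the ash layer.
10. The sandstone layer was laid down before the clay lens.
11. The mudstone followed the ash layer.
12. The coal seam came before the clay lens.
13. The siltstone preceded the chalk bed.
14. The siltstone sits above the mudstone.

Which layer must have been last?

Every other layer has a chain of constraints placing it before the clay lens, so the clay lens is last.

the clay lens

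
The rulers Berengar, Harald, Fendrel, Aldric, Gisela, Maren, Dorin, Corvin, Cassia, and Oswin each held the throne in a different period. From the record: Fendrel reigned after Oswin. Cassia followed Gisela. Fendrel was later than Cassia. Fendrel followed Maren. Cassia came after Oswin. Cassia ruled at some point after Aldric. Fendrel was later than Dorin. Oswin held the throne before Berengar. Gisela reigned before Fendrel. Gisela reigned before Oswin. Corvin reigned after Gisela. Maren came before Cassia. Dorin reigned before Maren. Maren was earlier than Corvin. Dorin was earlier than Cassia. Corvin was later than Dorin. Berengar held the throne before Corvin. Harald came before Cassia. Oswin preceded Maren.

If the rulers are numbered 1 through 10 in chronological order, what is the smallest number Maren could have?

4

Dorin, Gisela, and Oswin must all come before Maren — 3 forced predecessors.
Nothing else is forced ahead of Maren, so their earliest slot is position 3 + 1 = 4.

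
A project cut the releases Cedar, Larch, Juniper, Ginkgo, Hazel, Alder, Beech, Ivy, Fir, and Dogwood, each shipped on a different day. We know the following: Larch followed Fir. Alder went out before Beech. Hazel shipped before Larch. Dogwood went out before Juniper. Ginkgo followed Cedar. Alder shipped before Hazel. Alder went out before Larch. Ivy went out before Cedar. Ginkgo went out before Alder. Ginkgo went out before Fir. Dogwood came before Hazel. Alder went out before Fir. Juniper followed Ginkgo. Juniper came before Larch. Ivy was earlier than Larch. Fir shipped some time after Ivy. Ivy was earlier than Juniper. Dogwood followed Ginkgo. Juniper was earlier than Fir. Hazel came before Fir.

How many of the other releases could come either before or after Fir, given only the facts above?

Forced before Fir: Alder, Cedar, Dogwood, Ginkgo, Hazel, Ivy, and Juniper; forced after Fir: Larch.
That leaves Beech with no forced order relative to Fir — 1.

1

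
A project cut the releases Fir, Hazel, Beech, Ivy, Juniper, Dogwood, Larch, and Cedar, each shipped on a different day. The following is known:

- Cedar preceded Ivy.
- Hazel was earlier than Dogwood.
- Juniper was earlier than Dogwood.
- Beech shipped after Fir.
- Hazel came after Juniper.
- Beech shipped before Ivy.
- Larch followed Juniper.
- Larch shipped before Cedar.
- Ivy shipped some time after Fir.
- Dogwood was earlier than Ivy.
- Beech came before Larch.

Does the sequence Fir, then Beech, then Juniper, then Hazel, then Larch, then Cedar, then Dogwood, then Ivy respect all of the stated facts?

yes

Check each stated constraint against the proposed order — e.g. Beech is ahead of Ivy; Fir is ahead of Ivy. Every pair is in the required order; nothing is violated.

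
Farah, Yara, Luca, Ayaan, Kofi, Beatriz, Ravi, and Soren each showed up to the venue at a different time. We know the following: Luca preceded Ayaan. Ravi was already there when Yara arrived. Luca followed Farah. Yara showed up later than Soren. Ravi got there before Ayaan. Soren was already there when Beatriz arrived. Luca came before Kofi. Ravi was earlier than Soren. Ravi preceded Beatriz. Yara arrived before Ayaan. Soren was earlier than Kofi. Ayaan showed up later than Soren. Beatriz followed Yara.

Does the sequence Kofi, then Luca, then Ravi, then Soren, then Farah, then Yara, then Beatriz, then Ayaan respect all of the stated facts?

no

The constraints require Soren before Kofi, but in the proposed sequence Kofi appears ahead of Soren. That one violation is enough.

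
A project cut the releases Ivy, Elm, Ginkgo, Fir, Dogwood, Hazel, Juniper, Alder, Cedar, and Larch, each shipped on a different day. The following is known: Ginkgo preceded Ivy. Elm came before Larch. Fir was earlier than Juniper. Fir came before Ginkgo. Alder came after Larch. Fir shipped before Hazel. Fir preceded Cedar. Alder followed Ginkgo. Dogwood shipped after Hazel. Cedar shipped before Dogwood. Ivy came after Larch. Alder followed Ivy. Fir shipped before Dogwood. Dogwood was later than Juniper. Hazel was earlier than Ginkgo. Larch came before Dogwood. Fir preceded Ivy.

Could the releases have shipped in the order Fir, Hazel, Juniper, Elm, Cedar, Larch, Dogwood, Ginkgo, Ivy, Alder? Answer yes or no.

yes

Check each stated constraint against the proposed order — e.g. Fir is ahead of Ginkgo; Fir is ahead of Ivy. Every pair is in the required order; nothing is violated.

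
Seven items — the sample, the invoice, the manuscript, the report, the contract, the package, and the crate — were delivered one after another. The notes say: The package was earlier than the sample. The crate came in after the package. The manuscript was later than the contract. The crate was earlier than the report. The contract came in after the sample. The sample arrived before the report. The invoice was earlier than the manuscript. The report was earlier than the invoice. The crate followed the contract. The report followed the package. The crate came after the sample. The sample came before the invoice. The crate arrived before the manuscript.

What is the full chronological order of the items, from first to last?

the package, the sample, the contract, the crate, the report, the invoice, the manuscript

The constraints fix every adjacent pair, so only one ordering works:
the package → the sample → the contract → the crate → the report → the invoice → the manuscript.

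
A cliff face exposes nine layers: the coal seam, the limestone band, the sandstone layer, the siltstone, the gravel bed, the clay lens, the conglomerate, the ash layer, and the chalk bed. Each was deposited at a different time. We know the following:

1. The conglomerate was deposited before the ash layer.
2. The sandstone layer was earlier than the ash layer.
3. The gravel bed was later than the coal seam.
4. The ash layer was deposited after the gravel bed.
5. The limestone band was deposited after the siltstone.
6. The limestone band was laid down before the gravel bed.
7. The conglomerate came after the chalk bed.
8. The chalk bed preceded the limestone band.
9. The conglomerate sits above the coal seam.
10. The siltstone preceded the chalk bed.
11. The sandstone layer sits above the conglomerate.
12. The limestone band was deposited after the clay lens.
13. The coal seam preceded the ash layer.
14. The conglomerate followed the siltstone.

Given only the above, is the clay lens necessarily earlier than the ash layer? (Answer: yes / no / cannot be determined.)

yes

Chain the constraints: the clay lens → the limestone band → the gravel bed → the ash layer. Each link is directly stated, so the clay lens comes before the ash layer.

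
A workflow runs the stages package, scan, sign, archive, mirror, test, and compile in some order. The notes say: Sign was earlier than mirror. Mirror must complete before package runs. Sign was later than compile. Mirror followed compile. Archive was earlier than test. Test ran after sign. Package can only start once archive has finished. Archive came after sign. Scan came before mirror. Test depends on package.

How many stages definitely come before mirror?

3

Directly stated before mirror: compile, scan, and sign.
No chain forces archive (or any of the others) ahead of mirror.
That's compile, scan, and sign — 3 in all.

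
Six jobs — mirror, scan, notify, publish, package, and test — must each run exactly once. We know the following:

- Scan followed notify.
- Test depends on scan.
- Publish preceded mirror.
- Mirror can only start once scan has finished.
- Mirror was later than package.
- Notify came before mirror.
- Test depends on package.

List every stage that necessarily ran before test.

notify, package, scan

Directly stated before test: package and scan.
Notify reaches test via notify → scan → test.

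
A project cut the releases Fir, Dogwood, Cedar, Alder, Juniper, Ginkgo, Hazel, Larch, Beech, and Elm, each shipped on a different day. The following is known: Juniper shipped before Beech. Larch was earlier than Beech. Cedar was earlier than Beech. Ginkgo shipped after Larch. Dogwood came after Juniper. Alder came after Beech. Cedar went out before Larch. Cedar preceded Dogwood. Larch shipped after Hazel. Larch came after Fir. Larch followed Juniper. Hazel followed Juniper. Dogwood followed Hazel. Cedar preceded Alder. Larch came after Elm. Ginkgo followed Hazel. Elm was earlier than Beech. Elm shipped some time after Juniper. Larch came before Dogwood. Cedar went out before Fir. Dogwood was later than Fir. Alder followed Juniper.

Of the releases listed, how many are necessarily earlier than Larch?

5

Directly stated before Larch: Cedar, Elm, Fir, Hazel, and Juniper.
That's Cedar, Elm, Fir, Hazel, and Juniper — 5 in all.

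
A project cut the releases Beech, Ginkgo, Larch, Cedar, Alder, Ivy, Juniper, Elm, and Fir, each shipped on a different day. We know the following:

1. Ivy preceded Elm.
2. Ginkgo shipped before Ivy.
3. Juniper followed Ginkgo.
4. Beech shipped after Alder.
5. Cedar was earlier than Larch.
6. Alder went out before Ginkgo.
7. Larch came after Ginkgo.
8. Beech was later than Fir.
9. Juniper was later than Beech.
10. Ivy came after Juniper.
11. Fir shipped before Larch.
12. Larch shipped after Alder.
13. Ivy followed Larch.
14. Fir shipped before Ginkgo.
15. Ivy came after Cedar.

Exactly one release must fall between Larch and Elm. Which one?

Tracing the constraints gives Larch → Ivy → Elm, so Ivy sits after Larch and before Elm.
No other release is forced both after Larch and before Elm.

Ivy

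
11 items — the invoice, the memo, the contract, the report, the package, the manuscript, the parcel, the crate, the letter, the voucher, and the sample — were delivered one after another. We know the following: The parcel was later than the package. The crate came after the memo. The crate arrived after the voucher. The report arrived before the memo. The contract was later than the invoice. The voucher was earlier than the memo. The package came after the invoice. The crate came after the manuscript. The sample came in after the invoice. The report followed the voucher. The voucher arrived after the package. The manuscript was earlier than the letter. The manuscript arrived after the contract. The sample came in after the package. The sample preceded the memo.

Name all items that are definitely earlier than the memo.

the invoice, the package, the report, the sample, the voucher

Directly stated before the memo: the report, the sample, and the voucher.
The invoice reaches the memo via the invoice → the sample → the memo.
The package reaches the memo via the package → the voucher → the memo.
No chain forces the contract (or any of the others) ahead of the memo.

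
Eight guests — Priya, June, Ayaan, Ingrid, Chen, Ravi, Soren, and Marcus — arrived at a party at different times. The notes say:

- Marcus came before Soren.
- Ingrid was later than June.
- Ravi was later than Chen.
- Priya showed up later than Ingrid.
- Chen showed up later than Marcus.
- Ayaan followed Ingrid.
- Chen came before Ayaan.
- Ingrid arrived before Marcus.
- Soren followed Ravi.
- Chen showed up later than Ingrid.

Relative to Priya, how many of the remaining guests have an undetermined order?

Forced before Priya: Ingrid and June.
That leaves Ayaan, Chen, Marcus, Ravi, and Soren with no forced order relative to Priya — 5.

5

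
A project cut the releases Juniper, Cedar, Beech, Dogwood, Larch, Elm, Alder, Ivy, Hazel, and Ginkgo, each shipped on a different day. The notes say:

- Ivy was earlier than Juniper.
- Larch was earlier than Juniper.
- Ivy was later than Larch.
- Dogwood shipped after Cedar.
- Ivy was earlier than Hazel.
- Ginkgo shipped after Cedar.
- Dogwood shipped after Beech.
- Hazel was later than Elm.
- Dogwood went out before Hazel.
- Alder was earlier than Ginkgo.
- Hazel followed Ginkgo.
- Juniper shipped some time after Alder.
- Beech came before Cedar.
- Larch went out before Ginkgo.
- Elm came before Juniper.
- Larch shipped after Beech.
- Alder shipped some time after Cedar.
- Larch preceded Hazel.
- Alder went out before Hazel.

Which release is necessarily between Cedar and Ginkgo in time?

Tracing the constraints gives Cedar → Alder → Ginkgo, so Alder sits after Cedar and before Ginkgo.
No other release is forced both after Cedar and before Ginkgo.

Alder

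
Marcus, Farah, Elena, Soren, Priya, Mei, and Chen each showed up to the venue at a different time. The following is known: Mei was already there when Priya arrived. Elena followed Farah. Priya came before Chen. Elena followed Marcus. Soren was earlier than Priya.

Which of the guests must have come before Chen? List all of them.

Mei, Priya, Soren

Directly stated before Chen: Priya.
Mei reaches Chen via Mei → Priya → Chen.
Soren reaches Chen via Soren → Priya → Chen.
No chain forces Marcus (or any of the others) ahead of Chen.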